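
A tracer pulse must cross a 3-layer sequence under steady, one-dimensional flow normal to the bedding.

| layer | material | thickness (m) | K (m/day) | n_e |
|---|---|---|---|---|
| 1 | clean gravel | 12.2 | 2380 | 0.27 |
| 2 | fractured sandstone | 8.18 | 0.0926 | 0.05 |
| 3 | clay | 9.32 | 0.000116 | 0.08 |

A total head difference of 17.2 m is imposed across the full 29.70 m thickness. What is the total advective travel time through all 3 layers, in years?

With flow normal to the layers, continuity requires the same specific discharge q through every layer.
Σ(b_i/K_i) = 12.2/2380 + 8.18/0.0926 + 9.32/0.000116 = 80433 d.
q = Δh / Σ(b_i/K_i) = 17.2 / 80433 = 0.0002138 m/day.
In each layer the seepage velocity is v_i = q/n_i, so the layer transit time is t_i = b_i·n_i / q:
  layer 1 (clean gravel): t_1 = 12.2 × 0.27 / 0.0002138 = 15404 d
  layer 2 (fractured sandstone): t_2 = 8.18 × 0.05 / 0.0002138 = 1913 d
  layer 3 (clay): t_3 = 9.32 × 0.08 / 0.0002138 = 3487 d
Total t = Σ t_i = 20803 days = 56.96 years.

57.0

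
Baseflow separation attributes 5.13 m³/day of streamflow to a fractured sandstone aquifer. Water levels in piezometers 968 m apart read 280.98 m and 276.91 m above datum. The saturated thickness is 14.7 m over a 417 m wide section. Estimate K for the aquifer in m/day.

Cross-sectional area A = 417 × 14.7 = 6130 m².
Hydraulic gradient i = (280.98 − 276.91) / 968 = 4.07 / 968 = 0.004205.
From Q = K·A·i, K = Q / (A·i) = 5.13 / (6130 × 0.004205) = 0.1990 m/day.

0.199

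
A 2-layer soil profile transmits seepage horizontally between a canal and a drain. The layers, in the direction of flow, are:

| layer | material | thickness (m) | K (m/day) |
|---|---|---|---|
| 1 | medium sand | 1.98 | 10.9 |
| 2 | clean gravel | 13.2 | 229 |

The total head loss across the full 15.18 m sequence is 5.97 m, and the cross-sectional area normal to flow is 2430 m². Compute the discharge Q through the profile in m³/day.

Flow is perpendicular to layering, so the layers act in series and the equivalent K is the thickness-weighted harmonic mean.
Total thickness L = 1.98 + 13.2 = 15.18 m.
Σ(b_i/K_i) = 1.98/10.9 + 13.2/229 = 0.2393 d.
K_eq = L / Σ(b_i/K_i) = 15.18 / 0.2393 = 63.44 m/day.
Q = K_eq · A · (Δh/L) = 63.44 × 2430 × (5.97/15.18) = 60625 m³/day.

60600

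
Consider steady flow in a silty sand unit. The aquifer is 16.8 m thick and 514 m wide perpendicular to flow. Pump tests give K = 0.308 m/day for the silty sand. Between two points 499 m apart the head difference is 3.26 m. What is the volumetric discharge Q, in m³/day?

17.4

Cross-sectional area A = 514 × 16.8 = 8635 m².
Hydraulic gradient i = Δh / L = 3.26 / 499 = 0.006533.
Darcy's law: Q = K · A · i = 0.3080 × 8635 × 0.006533 = 17.38 m³/day.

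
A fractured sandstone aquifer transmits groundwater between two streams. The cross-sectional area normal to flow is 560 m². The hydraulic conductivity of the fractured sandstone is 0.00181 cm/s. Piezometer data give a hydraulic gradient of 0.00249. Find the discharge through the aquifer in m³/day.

2.18

Convert K: 0.00181 cm/s × 864 = 1.564 m/day.
Hydraulic gradient i = 0.00249.
Darcy's law: Q = K · A · i = 1.564 × 560.0 × 0.002490 = 2.181 m³/day.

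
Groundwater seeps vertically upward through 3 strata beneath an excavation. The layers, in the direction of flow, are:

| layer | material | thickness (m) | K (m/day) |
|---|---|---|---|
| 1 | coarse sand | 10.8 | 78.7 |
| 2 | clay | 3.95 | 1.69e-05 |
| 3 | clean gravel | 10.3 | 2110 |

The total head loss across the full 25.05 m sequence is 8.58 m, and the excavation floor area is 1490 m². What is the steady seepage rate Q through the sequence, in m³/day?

Flow is perpendicular to layering, so the layers act in series and the equivalent K is the thickness-weighted harmonic mean.
Total thickness L = 10.8 + 3.95 + 10.3 = 25.05 m.
Σ(b_i/K_i) = 10.8/78.7 + 3.95/1.69e-05 + 10.3/2110 = 2.337e+05 d.
K_eq = L / Σ(b_i/K_i) = 25.05 / 2.337e+05 = 0.0001072 m/day.
Q = K_eq · A · (Δh/L) = 0.0001072 × 1490 × (8.58/25.05) = 0.05470 m³/day.

0.0547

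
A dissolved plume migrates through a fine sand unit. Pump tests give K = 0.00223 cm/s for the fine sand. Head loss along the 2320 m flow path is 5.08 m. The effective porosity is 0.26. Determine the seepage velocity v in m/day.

0.0162

Convert K: 0.00223 cm/s × 864 = 1.927 m/day.
Hydraulic gradient i = Δh / L = 5.08 / 2320 = 0.002190.
Darcy flux q = K · i = 1.927 × 0.002190 = 0.004219 m/day.
Seepage velocity v = q / n_e = 0.004219 / 0.26 = 0.01623 m/day.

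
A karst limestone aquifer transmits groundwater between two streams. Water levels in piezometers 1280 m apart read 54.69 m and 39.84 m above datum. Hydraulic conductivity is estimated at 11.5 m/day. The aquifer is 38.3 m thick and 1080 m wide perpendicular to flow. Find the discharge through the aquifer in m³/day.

5520

Cross-sectional area A = 1080 × 38.3 = 41364 m².
Hydraulic gradient i = (54.69 − 39.84) / 1280 = 14.85 / 1280 = 0.01160.
Darcy's law: Q = K · A · i = 11.50 × 41364 × 0.01160 = 5519 m³/day.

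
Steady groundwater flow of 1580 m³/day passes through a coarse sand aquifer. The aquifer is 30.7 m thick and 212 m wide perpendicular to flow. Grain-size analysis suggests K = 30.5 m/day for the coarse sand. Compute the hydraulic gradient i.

0.00796

Cross-sectional area A = 212 × 30.7 = 6508 m².
From Q = K·A·i, i = Q / (K·A) = 1580 / (30.50 × 6508) = 0.007959.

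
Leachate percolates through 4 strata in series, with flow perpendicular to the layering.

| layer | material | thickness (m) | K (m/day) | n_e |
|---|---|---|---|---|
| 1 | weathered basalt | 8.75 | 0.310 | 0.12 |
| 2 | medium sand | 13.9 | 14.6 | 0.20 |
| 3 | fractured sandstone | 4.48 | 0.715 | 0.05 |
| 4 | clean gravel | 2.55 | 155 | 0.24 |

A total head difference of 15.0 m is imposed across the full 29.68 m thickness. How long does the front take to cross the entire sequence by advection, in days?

With flow normal to the layers, continuity requires the same specific discharge q through every layer.
Σ(b_i/K_i) = 8.75/0.310 + 13.9/14.6 + 4.48/0.715 + 2.55/155 = 35.46 d.
q = Δh / Σ(b_i/K_i) = 15.0 / 35.46 = 0.4230 m/day.
In each layer the seepage velocity is v_i = q/n_i, so the layer transit time is t_i = b_i·n_i / q:
  layer 1 (weathered basalt): t_1 = 8.75 × 0.12 / 0.4230 = 2.482 d
  layer 2 (medium sand): t_2 = 13.9 × 0.20 / 0.4230 = 6.572 d
  layer 3 (fractured sandstone): t_3 = 4.48 × 0.05 / 0.4230 = 0.5295 d
  layer 4 (clean gravel): t_4 = 2.55 × 0.24 / 0.4230 = 1.447 d
Total t = Σ t_i = 11.03 days.

11.0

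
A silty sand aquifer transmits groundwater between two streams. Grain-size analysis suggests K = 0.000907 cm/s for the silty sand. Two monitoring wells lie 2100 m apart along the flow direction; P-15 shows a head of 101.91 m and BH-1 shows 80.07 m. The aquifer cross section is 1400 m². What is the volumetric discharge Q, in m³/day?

11.4

Convert K: 0.000907 cm/s × 864 = 0.7836 m/day.
Hydraulic gradient i = (101.91 − 80.07) / 2100 = 21.84 / 2100 = 0.01040.
Darcy's law: Q = K · A · i = 0.7836 × 1400 × 0.01040 = 11.41 m³/day.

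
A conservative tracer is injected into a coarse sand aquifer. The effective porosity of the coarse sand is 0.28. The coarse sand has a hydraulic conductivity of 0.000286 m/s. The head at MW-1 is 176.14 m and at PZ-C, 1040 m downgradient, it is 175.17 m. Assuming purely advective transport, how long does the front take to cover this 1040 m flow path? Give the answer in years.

34.6

Convert K: 0.000286 m/s × 86400 = 24.71 m/day.
Hydraulic gradient i = (176.14 − 175.17) / 1040 = 0.97 / 1040 = 0.0009327.
Darcy flux q = K · i = 24.71 × 0.0009327 = 0.02305 m/day.
Seepage velocity v = q / n_e = 0.02305 / 0.28 = 0.08231 m/day.
Travel time t = L / v = 1040 / 0.08231 = 12635 days = 34.59 years.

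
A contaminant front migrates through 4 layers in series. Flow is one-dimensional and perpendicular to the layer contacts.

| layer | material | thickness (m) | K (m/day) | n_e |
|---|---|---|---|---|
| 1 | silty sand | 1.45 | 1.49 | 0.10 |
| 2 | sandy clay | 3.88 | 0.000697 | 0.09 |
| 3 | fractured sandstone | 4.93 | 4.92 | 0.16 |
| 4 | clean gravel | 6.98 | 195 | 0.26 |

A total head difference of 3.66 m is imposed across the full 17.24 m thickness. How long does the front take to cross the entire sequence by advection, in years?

With flow normal to the layers, continuity requires the same specific discharge q through every layer.
Σ(b_i/K_i) = 1.45/1.49 + 3.88/0.000697 + 4.93/4.92 + 6.98/195 = 5569 d.
q = Δh / Σ(b_i/K_i) = 3.66 / 5569 = 0.0006572 m/day.
In each layer the seepage velocity is v_i = q/n_i, so the layer transit time is t_i = b_i·n_i / q:
  layer 1 (silty sand): t_1 = 1.45 × 0.10 / 0.0006572 = 220.6 d
  layer 2 (sandy clay): t_2 = 3.88 × 0.09 / 0.0006572 = 531.3 d
  layer 3 (fractured sandstone): t_3 = 4.93 × 0.16 / 0.0006572 = 1200 d
  layer 4 (clean gravel): t_4 = 6.98 × 0.26 / 0.0006572 = 2761 d
Total t = Σ t_i = 4713 days = 12.90 years.

12.9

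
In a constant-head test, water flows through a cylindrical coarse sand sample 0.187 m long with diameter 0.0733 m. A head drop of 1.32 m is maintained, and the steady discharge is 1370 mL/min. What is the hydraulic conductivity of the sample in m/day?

Cross-sectional area A = π·(d/2)² = π × (0.0733/2)² = 0.004220 m².
Convert discharge: 1370 mL/min = 2.283e-05 m³/s.
Darcy's law rearranged: K = Q·L / (A·Δh) = 2.283e-05 × 0.187 / (0.004220 × 1.32) = 0.0007665 m/s = 66.23 m/day.

66.2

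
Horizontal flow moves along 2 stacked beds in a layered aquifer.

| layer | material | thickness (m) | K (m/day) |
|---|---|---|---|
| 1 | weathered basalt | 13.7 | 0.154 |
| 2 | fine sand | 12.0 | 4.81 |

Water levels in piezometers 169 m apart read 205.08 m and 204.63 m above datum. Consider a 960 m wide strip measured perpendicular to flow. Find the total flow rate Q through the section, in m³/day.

153

Flow is parallel to layering, so each bed carries its own Darcy discharge and the transmissivities add.
Σ(K_i·b_i) = 0.154×13.7 + 4.81×12.0 = 59.83 m²/day.
Hydraulic gradient i = (205.08 − 204.63) / 169 = 0.45 / 169 = 0.002663.
Q = Σ(K_i·b_i) · W · i = 59.83 × 960 × 0.002663 = 152.9 m³/day.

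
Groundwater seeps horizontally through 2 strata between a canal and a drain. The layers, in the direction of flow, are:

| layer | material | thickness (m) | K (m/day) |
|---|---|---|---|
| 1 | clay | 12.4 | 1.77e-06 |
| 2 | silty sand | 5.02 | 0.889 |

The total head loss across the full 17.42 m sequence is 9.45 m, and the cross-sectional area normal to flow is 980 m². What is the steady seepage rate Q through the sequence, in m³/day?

0.00132

Flow is perpendicular to layering, so the layers act in series and the equivalent K is the thickness-weighted harmonic mean.
Total thickness L = 12.4 + 5.02 = 17.42 m.
Σ(b_i/K_i) = 12.4/1.77e-06 + 5.02/0.889 = 7.006e+06 d.
K_eq = L / Σ(b_i/K_i) = 17.42 / 7.006e+06 = 2.487e-06 m/day.
Q = K_eq · A · (Δh/L) = 2.487e-06 × 980 × (9.45/17.42) = 0.001322 m³/day.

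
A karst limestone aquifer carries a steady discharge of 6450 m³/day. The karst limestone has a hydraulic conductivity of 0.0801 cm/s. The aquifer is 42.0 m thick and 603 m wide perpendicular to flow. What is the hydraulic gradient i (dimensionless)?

Convert K: 0.0801 cm/s × 864 = 69.21 m/day.
Cross-sectional area A = 603 × 42.0 = 25326 m².
From Q = K·A·i, i = Q / (K·A) = 6450 / (69.21 × 25326) = 0.003680.

0.00368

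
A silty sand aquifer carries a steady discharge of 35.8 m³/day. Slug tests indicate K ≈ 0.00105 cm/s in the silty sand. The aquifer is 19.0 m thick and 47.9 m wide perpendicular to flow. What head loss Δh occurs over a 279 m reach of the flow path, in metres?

Convert K: 0.00105 cm/s × 864 = 0.9072 m/day.
Cross-sectional area A = 47.9 × 19.0 = 910.1 m².
From Q = K·A·i, i = Q / (K·A) = 35.8 / (0.9072 × 910.1) = 0.04336.
Head loss Δh = i · L = 0.04336 × 279 = 12.10 m.

12.1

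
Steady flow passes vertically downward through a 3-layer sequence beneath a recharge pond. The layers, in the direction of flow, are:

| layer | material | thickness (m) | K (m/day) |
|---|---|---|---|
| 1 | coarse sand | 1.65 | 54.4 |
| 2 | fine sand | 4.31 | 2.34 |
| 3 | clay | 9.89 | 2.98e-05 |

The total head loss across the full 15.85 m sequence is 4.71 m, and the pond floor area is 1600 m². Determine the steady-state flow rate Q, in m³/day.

0.0227

Flow is perpendicular to layering, so the layers act in series and the equivalent K is the thickness-weighted harmonic mean.
Total thickness L = 1.65 + 4.31 + 9.89 = 15.85 m.
Σ(b_i/K_i) = 1.65/54.4 + 4.31/2.34 + 9.89/2.98e-05 = 3.319e+05 d.
K_eq = L / Σ(b_i/K_i) = 15.85 / 3.319e+05 = 4.776e-05 m/day.
Q = K_eq · A · (Δh/L) = 4.776e-05 × 1600 × (4.71/15.85) = 0.02271 m³/day.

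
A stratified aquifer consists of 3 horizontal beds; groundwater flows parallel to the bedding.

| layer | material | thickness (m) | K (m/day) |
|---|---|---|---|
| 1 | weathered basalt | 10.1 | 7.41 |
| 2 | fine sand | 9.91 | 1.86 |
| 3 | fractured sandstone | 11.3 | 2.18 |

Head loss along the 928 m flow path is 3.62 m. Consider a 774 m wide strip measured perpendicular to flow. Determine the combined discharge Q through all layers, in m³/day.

356

Flow is parallel to layering, so each bed carries its own Darcy discharge and the transmissivities add.
Σ(K_i·b_i) = 7.41×10.1 + 1.86×9.91 + 2.18×11.3 = 117.9 m²/day.
Hydraulic gradient i = Δh / L = 3.62 / 928 = 0.003901.
Q = Σ(K_i·b_i) · W · i = 117.9 × 774 × 0.003901 = 356.0 m³/day.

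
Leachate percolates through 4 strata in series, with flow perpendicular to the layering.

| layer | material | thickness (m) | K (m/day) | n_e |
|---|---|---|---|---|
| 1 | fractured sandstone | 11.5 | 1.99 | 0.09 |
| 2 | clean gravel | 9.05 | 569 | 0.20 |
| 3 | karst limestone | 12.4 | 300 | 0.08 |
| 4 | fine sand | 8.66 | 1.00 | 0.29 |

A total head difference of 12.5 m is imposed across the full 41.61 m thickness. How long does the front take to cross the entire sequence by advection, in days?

7.36

With flow normal to the layers, continuity requires the same specific discharge q through every layer.
Σ(b_i/K_i) = 11.5/1.99 + 9.05/569 + 12.4/300 + 8.66/1.00 = 14.50 d.
q = Δh / Σ(b_i/K_i) = 12.5 / 14.50 = 0.8623 m/day.
In each layer the seepage velocity is v_i = q/n_i, so the layer transit time is t_i = b_i·n_i / q:
  layer 1 (fractured sandstone): t_1 = 11.5 × 0.09 / 0.8623 = 1.200 d
  layer 2 (clean gravel): t_2 = 9.05 × 0.20 / 0.8623 = 2.099 d
  layer 3 (karst limestone): t_3 = 12.4 × 0.08 / 0.8623 = 1.150 d
  layer 4 (fine sand): t_4 = 8.66 × 0.29 / 0.8623 = 2.912 d
Total t = Σ t_i = 7.362 days.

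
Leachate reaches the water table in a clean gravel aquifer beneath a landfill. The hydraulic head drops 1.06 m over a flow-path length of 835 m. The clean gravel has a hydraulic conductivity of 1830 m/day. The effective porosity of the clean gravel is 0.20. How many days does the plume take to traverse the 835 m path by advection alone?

71.9

Hydraulic gradient i = Δh / L = 1.06 / 835 = 0.001269.
Darcy flux q = K · i = 1830 × 0.001269 = 2.323 m/day.
Seepage velocity v = q / n_e = 2.323 / 0.20 = 11.62 m/day.
Travel time t = L / v = 835 / 11.62 = 71.89 days.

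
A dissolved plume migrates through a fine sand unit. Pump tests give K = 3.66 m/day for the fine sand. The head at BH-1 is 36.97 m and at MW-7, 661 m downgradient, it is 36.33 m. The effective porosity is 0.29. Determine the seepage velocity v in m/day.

Hydraulic gradient i = (36.97 − 36.33) / 661 = 0.64 / 661 = 0.0009682.
Darcy flux q = K · i = 3.660 × 0.0009682 = 0.003544 m/day.
Seepage velocity v = q / n_e = 0.003544 / 0.29 = 0.01222 m/day.

0.0122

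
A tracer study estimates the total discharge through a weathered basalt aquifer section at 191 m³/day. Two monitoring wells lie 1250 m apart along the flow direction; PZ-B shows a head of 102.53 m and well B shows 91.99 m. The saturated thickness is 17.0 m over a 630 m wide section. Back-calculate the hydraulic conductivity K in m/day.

Cross-sectional area A = 630 × 17.0 = 10710 m².
Hydraulic gradient i = (102.53 − 91.99) / 1250 = 10.54 / 1250 = 0.008432.
From Q = K·A·i, K = Q / (A·i) = 191 / (10710 × 0.008432) = 2.115 m/day.

2.12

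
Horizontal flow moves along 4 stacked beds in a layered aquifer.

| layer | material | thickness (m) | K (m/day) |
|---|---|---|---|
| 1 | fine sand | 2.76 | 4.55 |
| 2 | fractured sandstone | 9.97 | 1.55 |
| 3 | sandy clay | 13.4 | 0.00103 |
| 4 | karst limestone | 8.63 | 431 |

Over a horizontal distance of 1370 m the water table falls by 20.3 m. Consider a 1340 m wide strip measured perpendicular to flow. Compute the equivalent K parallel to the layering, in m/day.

Flow is parallel to layering, so each bed carries its own Darcy discharge and the transmissivities add.
Σ(K_i·b_i) = 4.55×2.76 + 1.55×9.97 + 0.00103×13.4 + 431×8.63 = 3748 m²/day.
Total thickness b = 34.76 m, so K_eq = Σ(K_i·b_i)/b = 107.8 m/day.

108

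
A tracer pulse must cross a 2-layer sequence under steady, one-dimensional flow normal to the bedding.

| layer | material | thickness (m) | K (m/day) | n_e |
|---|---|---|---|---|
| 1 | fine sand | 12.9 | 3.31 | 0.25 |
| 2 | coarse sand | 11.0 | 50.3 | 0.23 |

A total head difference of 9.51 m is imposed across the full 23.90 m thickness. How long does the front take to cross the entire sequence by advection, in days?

2.49

With flow normal to the layers, continuity requires the same specific discharge q through every layer.
Σ(b_i/K_i) = 12.9/3.31 + 11.0/50.3 = 4.116 d.
q = Δh / Σ(b_i/K_i) = 9.51 / 4.116 = 2.311 m/day.
In each layer the seepage velocity is v_i = q/n_i, so the layer transit time is t_i = b_i·n_i / q:
  layer 1 (fine sand): t_1 = 12.9 × 0.25 / 2.311 = 1.396 d
  layer 2 (coarse sand): t_2 = 11.0 × 0.23 / 2.311 = 1.095 d
Total t = Σ t_i = 2.491 days.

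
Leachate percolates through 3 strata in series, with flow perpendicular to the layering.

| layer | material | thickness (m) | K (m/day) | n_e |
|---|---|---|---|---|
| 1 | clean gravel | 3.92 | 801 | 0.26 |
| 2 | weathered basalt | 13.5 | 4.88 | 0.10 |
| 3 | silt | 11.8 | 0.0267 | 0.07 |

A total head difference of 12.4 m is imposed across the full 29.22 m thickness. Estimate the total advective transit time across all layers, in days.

115

With flow normal to the layers, continuity requires the same specific discharge q through every layer.
Σ(b_i/K_i) = 3.92/801 + 13.5/4.88 + 11.8/0.0267 = 444.7 d.
q = Δh / Σ(b_i/K_i) = 12.4 / 444.7 = 0.02788 m/day.
In each layer the seepage velocity is v_i = q/n_i, so the layer transit time is t_i = b_i·n_i / q:
  layer 1 (clean gravel): t_1 = 3.92 × 0.26 / 0.02788 = 36.55 d
  layer 2 (weathered basalt): t_2 = 13.5 × 0.10 / 0.02788 = 48.42 d
  layer 3 (silt): t_3 = 11.8 × 0.07 / 0.02788 = 29.62 d
Total t = Σ t_i = 114.6 days.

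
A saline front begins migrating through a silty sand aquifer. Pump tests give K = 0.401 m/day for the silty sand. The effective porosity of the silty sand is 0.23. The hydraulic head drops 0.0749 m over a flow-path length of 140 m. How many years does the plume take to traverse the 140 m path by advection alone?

Hydraulic gradient i = Δh / L = 0.0749 / 140 = 0.0005350.
Darcy flux q = K · i = 0.4010 × 0.0005350 = 0.0002145 m/day.
Seepage velocity v = q / n_e = 0.0002145 / 0.23 = 0.0009328 m/day.
Travel time t = L / v = 140 / 0.0009328 = 1.501e+05 days = 410.9 years.

411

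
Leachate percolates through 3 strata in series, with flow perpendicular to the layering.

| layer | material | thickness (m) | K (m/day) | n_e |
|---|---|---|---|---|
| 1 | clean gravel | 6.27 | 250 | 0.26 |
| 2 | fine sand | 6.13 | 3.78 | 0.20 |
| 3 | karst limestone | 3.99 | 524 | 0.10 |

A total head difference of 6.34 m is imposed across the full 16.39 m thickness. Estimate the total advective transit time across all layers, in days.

0.849

With flow normal to the layers, continuity requires the same specific discharge q through every layer.
Σ(b_i/K_i) = 6.27/250 + 6.13/3.78 + 3.99/524 = 1.654 d.
q = Δh / Σ(b_i/K_i) = 6.34 / 1.654 = 3.832 m/day.
In each layer the seepage velocity is v_i = q/n_i, so the layer transit time is t_i = b_i·n_i / q:
  layer 1 (clean gravel): t_1 = 6.27 × 0.26 / 3.832 = 0.4254 d
  layer 2 (fine sand): t_2 = 6.13 × 0.20 / 3.832 = 0.3199 d
  layer 3 (karst limestone): t_3 = 3.99 × 0.10 / 3.832 = 0.1041 d
Total t = Σ t_i = 0.8494 days.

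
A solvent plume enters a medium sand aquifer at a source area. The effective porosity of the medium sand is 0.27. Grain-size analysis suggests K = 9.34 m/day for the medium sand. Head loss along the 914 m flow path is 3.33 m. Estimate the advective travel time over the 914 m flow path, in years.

Hydraulic gradient i = Δh / L = 3.33 / 914 = 0.003643.
Darcy flux q = K · i = 9.340 × 0.003643 = 0.03403 m/day.
Seepage velocity v = q / n_e = 0.03403 / 0.27 = 0.1260 m/day.
Travel time t = L / v = 914 / 0.1260 = 7252 days = 19.86 years.

19.9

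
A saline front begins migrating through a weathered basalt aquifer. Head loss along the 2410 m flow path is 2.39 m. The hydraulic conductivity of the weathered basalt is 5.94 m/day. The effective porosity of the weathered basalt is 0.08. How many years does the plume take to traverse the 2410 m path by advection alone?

Hydraulic gradient i = Δh / L = 2.39 / 2410 = 0.0009917.
Darcy flux q = K · i = 5.940 × 0.0009917 = 0.005891 m/day.
Seepage velocity v = q / n_e = 0.005891 / 0.08 = 0.07363 m/day.
Travel time t = L / v = 2410 / 0.07363 = 32730 days = 89.61 years.

89.6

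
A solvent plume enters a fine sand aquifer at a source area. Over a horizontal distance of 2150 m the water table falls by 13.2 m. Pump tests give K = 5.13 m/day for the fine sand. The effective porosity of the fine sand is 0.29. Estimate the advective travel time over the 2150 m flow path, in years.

54.2

Hydraulic gradient i = Δh / L = 13.2 / 2150 = 0.006140.
Darcy flux q = K · i = 5.130 × 0.006140 = 0.03150 m/day.
Seepage velocity v = q / n_e = 0.03150 / 0.29 = 0.1086 m/day.
Travel time t = L / v = 2150 / 0.1086 = 19796 days = 54.20 years.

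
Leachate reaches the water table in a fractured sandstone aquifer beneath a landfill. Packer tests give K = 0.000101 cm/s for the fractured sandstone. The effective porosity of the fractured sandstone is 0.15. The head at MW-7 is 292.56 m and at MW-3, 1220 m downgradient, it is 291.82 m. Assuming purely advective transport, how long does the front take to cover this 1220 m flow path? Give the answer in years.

Convert K: 0.000101 cm/s × 864 = 0.08726 m/day.
Hydraulic gradient i = (292.56 − 291.82) / 1220 = 0.74 / 1220 = 0.0006066.
Darcy flux q = K · i = 0.08726 × 0.0006066 = 5.293e-05 m/day.
Seepage velocity v = q / n_e = 5.293e-05 / 0.15 = 0.0003529 m/day.
Travel time t = L / v = 1220 / 0.0003529 = 3.457e+06 days = 9466 years.

9470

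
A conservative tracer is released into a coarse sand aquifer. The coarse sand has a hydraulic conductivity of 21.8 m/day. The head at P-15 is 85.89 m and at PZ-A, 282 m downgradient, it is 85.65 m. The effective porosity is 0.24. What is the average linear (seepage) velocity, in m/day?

0.0773

Hydraulic gradient i = (85.89 − 85.65) / 282 = 0.24 / 282 = 0.0008511.
Darcy flux q = K · i = 21.80 × 0.0008511 = 0.01855 m/day.
Seepage velocity v = q / n_e = 0.01855 / 0.24 = 0.07730 m/day.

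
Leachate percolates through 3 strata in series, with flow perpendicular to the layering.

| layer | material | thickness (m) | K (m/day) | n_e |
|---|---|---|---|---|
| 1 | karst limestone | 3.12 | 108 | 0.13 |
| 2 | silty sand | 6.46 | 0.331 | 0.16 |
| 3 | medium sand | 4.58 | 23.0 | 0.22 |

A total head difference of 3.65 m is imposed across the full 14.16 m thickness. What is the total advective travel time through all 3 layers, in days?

13.2

With flow normal to the layers, continuity requires the same specific discharge q through every layer.
Σ(b_i/K_i) = 3.12/108 + 6.46/0.331 + 4.58/23.0 = 19.74 d.
q = Δh / Σ(b_i/K_i) = 3.65 / 19.74 = 0.1849 m/day.
In each layer the seepage velocity is v_i = q/n_i, so the layer transit time is t_i = b_i·n_i / q:
  layer 1 (karst limestone): t_1 = 3.12 × 0.13 / 0.1849 = 2.194 d
  layer 2 (silty sand): t_2 = 6.46 × 0.16 / 0.1849 = 5.591 d
  layer 3 (medium sand): t_3 = 4.58 × 0.22 / 0.1849 = 5.451 d
Total t = Σ t_i = 13.24 days.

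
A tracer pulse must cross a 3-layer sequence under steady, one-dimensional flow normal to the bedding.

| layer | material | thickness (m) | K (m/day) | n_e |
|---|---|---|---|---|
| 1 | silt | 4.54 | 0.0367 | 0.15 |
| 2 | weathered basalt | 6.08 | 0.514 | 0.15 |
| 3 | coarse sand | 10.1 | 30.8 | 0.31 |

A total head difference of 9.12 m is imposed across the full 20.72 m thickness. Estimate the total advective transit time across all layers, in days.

70.4

With flow normal to the layers, continuity requires the same specific discharge q through every layer.
Σ(b_i/K_i) = 4.54/0.0367 + 6.08/0.514 + 10.1/30.8 = 135.9 d.
q = Δh / Σ(b_i/K_i) = 9.12 / 135.9 = 0.06713 m/day.
In each layer the seepage velocity is v_i = q/n_i, so the layer transit time is t_i = b_i·n_i / q:
  layer 1 (silt): t_1 = 4.54 × 0.15 / 0.06713 = 10.14 d
  layer 2 (weathered basalt): t_2 = 6.08 × 0.15 / 0.06713 = 13.59 d
  layer 3 (coarse sand): t_3 = 10.1 × 0.31 / 0.06713 = 46.64 d
Total t = Σ t_i = 70.37 days.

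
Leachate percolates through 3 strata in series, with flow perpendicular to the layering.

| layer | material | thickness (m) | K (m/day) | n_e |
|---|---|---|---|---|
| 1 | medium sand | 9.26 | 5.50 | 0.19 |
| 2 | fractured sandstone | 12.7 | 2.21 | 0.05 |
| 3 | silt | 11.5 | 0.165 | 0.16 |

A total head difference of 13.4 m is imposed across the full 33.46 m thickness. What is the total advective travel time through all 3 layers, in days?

24.4

With flow normal to the layers, continuity requires the same specific discharge q through every layer.
Σ(b_i/K_i) = 9.26/5.50 + 12.7/2.21 + 11.5/0.165 = 77.13 d.
q = Δh / Σ(b_i/K_i) = 13.4 / 77.13 = 0.1737 m/day.
In each layer the seepage velocity is v_i = q/n_i, so the layer transit time is t_i = b_i·n_i / q:
  layer 1 (medium sand): t_1 = 9.26 × 0.19 / 0.1737 = 10.13 d
  layer 2 (fractured sandstone): t_2 = 12.7 × 0.05 / 0.1737 = 3.655 d
  layer 3 (silt): t_3 = 11.5 × 0.16 / 0.1737 = 10.59 d
Total t = Σ t_i = 24.37 days.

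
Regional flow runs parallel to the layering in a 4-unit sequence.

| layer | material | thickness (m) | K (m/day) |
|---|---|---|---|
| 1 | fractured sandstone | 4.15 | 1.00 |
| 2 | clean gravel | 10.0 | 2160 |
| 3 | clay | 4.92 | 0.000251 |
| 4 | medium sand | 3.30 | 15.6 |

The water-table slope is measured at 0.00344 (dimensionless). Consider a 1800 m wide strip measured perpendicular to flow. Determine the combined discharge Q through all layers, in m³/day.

134000

Flow is parallel to layering, so each bed carries its own Darcy discharge and the transmissivities add.
Σ(K_i·b_i) = 1.00×4.15 + 2160×10.0 + 0.000251×4.92 + 15.6×3.30 = 21656 m²/day.
Hydraulic gradient i = 0.00344.
Q = Σ(K_i·b_i) · W · i = 21656 × 1800 × 0.003440 = 1.341e+05 m³/day.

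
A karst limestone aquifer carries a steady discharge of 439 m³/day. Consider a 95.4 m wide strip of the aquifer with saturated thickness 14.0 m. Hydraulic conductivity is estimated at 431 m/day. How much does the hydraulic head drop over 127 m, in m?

0.0969

Cross-sectional area A = 95.4 × 14.0 = 1336 m².
From Q = K·A·i, i = Q / (K·A) = 439 / (431.0 × 1336) = 0.0007626.
Head loss Δh = i · L = 0.0007626 × 127 = 0.09685 m.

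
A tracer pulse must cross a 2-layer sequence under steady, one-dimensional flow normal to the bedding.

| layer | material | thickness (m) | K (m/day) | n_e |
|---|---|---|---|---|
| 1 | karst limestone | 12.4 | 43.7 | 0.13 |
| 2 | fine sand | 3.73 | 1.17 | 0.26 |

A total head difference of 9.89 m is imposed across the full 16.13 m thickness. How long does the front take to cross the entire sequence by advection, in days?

With flow normal to the layers, continuity requires the same specific discharge q through every layer.
Σ(b_i/K_i) = 12.4/43.7 + 3.73/1.17 = 3.472 d.
q = Δh / Σ(b_i/K_i) = 9.89 / 3.472 = 2.849 m/day.
In each layer the seepage velocity is v_i = q/n_i, so the layer transit time is t_i = b_i·n_i / q:
  layer 1 (karst limestone): t_1 = 12.4 × 0.13 / 2.849 = 0.5659 d
  layer 2 (fine sand): t_2 = 3.73 × 0.26 / 2.849 = 0.3404 d
Total t = Σ t_i = 0.9063 days.

0.906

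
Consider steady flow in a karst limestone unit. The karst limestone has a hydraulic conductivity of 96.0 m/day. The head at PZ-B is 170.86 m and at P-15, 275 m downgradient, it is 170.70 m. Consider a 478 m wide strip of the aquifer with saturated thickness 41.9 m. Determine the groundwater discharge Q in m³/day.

1120

Cross-sectional area A = 478 × 41.9 = 20028 m².
Hydraulic gradient i = (170.86 − 170.70) / 275 = 0.16 / 275 = 0.0005818.
Darcy's law: Q = K · A · i = 96.00 × 20028 × 0.0005818 = 1119 m³/day.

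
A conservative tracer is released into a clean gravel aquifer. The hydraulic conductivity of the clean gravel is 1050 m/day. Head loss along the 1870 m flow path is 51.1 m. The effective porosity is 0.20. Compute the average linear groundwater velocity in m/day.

143

Hydraulic gradient i = Δh / L = 51.1 / 1870 = 0.02733.
Darcy flux q = K · i = 1050 × 0.02733 = 28.69 m/day.
Seepage velocity v = q / n_e = 28.69 / 0.20 = 143.5 m/day.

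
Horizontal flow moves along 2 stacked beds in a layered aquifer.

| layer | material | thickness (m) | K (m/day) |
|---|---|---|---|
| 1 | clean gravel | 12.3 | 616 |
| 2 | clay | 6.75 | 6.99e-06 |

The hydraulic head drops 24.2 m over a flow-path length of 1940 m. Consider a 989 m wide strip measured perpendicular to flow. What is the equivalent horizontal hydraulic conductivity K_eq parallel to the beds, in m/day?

398

Flow is parallel to layering, so each bed carries its own Darcy discharge and the transmissivities add.
Σ(K_i·b_i) = 616×12.3 + 6.99e-06×6.75 = 7577 m²/day.
Total thickness b = 19.05 m, so K_eq = Σ(K_i·b_i)/b = 397.7 m/day.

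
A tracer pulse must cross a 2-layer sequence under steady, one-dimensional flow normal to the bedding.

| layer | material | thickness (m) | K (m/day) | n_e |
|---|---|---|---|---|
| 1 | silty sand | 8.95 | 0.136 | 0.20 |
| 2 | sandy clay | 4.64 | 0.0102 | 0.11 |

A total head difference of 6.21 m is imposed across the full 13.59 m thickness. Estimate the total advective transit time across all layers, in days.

193

With flow normal to the layers, continuity requires the same specific discharge q through every layer.
Σ(b_i/K_i) = 8.95/0.136 + 4.64/0.0102 = 520.7 d.
q = Δh / Σ(b_i/K_i) = 6.21 / 520.7 = 0.01193 m/day.
In each layer the seepage velocity is v_i = q/n_i, so the layer transit time is t_i = b_i·n_i / q:
  layer 1 (silty sand): t_1 = 8.95 × 0.20 / 0.01193 = 150.1 d
  layer 2 (sandy clay): t_2 = 4.64 × 0.11 / 0.01193 = 42.80 d
Total t = Σ t_i = 192.9 days.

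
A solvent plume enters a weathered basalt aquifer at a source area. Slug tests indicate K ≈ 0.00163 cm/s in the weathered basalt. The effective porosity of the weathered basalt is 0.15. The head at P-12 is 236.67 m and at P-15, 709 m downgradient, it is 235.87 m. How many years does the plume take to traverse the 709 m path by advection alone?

183

Convert K: 0.00163 cm/s × 864 = 1.408 m/day.
Hydraulic gradient i = (236.67 − 235.87) / 709 = 0.8 / 709 = 0.001128.
Darcy flux q = K · i = 1.408 × 0.001128 = 0.001589 m/day.
Seepage velocity v = q / n_e = 0.001589 / 0.15 = 0.01059 m/day.
Travel time t = L / v = 709 / 0.01059 = 66926 days = 183.2 years.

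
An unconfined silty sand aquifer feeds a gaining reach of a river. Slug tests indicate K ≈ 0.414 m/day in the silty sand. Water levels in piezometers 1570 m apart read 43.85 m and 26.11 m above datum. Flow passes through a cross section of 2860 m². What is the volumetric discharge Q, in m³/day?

13.4

Hydraulic gradient i = (43.85 − 26.11) / 1570 = 17.74 / 1570 = 0.01130.
Darcy's law: Q = K · A · i = 0.4140 × 2860 × 0.01130 = 13.38 m³/day.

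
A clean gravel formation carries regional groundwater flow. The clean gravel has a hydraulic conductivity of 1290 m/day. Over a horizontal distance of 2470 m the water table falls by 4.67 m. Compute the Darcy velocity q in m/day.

Hydraulic gradient i = Δh / L = 4.67 / 2470 = 0.001891.
Specific discharge q = K · i = 1290 × 0.001891 = 2.439 m/day.

2.44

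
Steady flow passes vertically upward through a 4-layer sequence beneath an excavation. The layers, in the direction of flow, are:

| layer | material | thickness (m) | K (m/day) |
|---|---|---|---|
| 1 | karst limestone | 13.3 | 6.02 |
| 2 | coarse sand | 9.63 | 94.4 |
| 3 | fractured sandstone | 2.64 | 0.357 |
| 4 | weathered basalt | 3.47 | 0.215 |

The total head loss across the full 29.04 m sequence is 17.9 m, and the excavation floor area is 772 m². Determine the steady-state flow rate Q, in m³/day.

535

Flow is perpendicular to layering, so the layers act in series and the equivalent K is the thickness-weighted harmonic mean.
Total thickness L = 13.3 + 9.63 + 2.64 + 3.47 = 29.04 m.
Σ(b_i/K_i) = 13.3/6.02 + 9.63/94.4 + 2.64/0.357 + 3.47/0.215 = 25.85 d.
K_eq = L / Σ(b_i/K_i) = 29.04 / 25.85 = 1.124 m/day.
Q = K_eq · A · (Δh/L) = 1.124 × 772 × (17.9/29.04) = 534.7 m³/day.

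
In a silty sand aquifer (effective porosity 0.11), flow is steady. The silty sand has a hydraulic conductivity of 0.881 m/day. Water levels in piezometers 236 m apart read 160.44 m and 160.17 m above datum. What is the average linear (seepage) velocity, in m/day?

Hydraulic gradient i = (160.44 − 160.17) / 236 = 0.27 / 236 = 0.001144.
Darcy flux q = K · i = 0.8810 × 0.001144 = 0.001008 m/day.
Seepage velocity v = q / n_e = 0.001008 / 0.11 = 0.009163 m/day.

0.00916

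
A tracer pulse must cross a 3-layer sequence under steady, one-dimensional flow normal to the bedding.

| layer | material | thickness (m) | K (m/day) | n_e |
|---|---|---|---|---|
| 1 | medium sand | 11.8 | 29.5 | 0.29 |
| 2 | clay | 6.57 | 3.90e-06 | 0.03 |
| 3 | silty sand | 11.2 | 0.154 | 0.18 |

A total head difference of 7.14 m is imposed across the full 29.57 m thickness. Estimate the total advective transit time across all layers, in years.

With flow normal to the layers, continuity requires the same specific discharge q through every layer.
Σ(b_i/K_i) = 11.8/29.5 + 6.57/3.90e-06 + 11.2/0.154 = 1.685e+06 d.
q = Δh / Σ(b_i/K_i) = 7.14 / 1.685e+06 = 4.238e-06 m/day.
In each layer the seepage velocity is v_i = q/n_i, so the layer transit time is t_i = b_i·n_i / q:
  layer 1 (medium sand): t_1 = 11.8 × 0.29 / 4.238e-06 = 8.074e+05 d
  layer 2 (clay): t_2 = 6.57 × 0.03 / 4.238e-06 = 46506 d
  layer 3 (silty sand): t_3 = 11.2 × 0.18 / 4.238e-06 = 4.757e+05 d
Total t = Σ t_i = 1.330e+06 days = 3640 years.

3640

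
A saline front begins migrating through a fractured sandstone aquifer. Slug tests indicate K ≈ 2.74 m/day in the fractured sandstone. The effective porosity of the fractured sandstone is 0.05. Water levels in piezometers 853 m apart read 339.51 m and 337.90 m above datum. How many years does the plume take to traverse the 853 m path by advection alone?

Hydraulic gradient i = (339.51 − 337.90) / 853 = 1.61 / 853 = 0.001887.
Darcy flux q = K · i = 2.740 × 0.001887 = 0.005172 m/day.
Seepage velocity v = q / n_e = 0.005172 / 0.05 = 0.1034 m/day.
Travel time t = L / v = 853 / 0.1034 = 8247 days = 22.58 years.

22.6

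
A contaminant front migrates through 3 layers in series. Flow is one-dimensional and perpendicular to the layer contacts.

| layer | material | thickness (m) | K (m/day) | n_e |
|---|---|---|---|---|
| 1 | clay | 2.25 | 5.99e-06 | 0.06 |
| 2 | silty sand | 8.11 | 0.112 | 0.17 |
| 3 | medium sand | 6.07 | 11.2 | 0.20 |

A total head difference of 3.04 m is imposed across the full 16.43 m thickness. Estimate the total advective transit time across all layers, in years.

923

With flow normal to the layers, continuity requires the same specific discharge q through every layer.
Σ(b_i/K_i) = 2.25/5.99e-06 + 8.11/0.112 + 6.07/11.2 = 3.757e+05 d.
q = Δh / Σ(b_i/K_i) = 3.04 / 3.757e+05 = 8.092e-06 m/day.
In each layer the seepage velocity is v_i = q/n_i, so the layer transit time is t_i = b_i·n_i / q:
  layer 1 (clay): t_1 = 2.25 × 0.06 / 8.092e-06 = 16684 d
  layer 2 (silty sand): t_2 = 8.11 × 0.17 / 8.092e-06 = 1.704e+05 d
  layer 3 (medium sand): t_3 = 6.07 × 0.20 / 8.092e-06 = 1.500e+05 d
Total t = Σ t_i = 3.371e+05 days = 922.9 years.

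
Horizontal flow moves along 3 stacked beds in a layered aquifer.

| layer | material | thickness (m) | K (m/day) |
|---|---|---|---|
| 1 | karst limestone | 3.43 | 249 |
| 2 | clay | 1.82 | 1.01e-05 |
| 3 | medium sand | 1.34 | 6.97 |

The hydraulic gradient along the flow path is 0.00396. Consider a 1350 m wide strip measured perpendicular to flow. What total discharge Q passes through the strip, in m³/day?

4620

Flow is parallel to layering, so each bed carries its own Darcy discharge and the transmissivities add.
Σ(K_i·b_i) = 249×3.43 + 1.01e-05×1.82 + 6.97×1.34 = 863.4 m²/day.
Hydraulic gradient i = 0.00396.
Q = Σ(K_i·b_i) · W · i = 863.4 × 1350 × 0.003960 = 4616 m³/day.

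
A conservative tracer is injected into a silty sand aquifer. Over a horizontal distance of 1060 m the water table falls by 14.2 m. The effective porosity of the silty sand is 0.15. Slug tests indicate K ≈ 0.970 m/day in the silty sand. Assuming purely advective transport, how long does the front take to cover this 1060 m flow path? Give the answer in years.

Hydraulic gradient i = Δh / L = 14.2 / 1060 = 0.01340.
Darcy flux q = K · i = 0.9700 × 0.01340 = 0.01299 m/day.
Seepage velocity v = q / n_e = 0.01299 / 0.15 = 0.08663 m/day.
Travel time t = L / v = 1060 / 0.08663 = 12236 days = 33.50 years.

33.5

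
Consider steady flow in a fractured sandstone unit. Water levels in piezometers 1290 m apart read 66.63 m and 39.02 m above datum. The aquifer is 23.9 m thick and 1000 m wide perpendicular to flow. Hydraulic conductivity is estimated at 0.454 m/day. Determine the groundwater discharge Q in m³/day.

Cross-sectional area A = 1000 × 23.9 = 23900 m².
Hydraulic gradient i = (66.63 − 39.02) / 1290 = 27.61 / 1290 = 0.02140.
Darcy's law: Q = K · A · i = 0.4540 × 23900 × 0.02140 = 232.2 m³/day.

232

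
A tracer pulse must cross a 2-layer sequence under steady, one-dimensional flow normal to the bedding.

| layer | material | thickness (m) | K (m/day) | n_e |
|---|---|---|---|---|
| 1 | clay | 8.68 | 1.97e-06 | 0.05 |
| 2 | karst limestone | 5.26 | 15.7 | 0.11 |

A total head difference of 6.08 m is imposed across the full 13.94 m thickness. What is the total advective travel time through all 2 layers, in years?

2010

With flow normal to the layers, continuity requires the same specific discharge q through every layer.
Σ(b_i/K_i) = 8.68/1.97e-06 + 5.26/15.7 = 4.406e+06 d.
q = Δh / Σ(b_i/K_i) = 6.08 / 4.406e+06 = 1.380e-06 m/day.
In each layer the seepage velocity is v_i = q/n_i, so the layer transit time is t_i = b_i·n_i / q:
  layer 1 (clay): t_1 = 8.68 × 0.05 / 1.380e-06 = 3.145e+05 d
  layer 2 (karst limestone): t_2 = 5.26 × 0.11 / 1.380e-06 = 4.193e+05 d
Total t = Σ t_i = 7.338e+05 days = 2009 years.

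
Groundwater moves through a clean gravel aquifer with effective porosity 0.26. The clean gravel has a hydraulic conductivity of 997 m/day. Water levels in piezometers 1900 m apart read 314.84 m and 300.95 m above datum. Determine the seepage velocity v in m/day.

Hydraulic gradient i = (314.84 − 300.95) / 1900 = 13.89 / 1900 = 0.007311.
Darcy flux q = K · i = 997.0 × 0.007311 = 7.289 m/day.
Seepage velocity v = q / n_e = 7.289 / 0.26 = 28.03 m/day.

28.0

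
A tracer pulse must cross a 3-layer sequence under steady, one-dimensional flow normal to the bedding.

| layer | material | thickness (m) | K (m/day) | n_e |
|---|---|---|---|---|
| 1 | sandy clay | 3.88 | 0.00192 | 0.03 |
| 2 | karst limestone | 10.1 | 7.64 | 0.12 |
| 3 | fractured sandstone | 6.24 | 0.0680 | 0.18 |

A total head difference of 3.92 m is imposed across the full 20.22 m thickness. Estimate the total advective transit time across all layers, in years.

3.62

With flow normal to the layers, continuity requires the same specific discharge q through every layer.
Σ(b_i/K_i) = 3.88/0.00192 + 10.1/7.64 + 6.24/0.0680 = 2114 d.
q = Δh / Σ(b_i/K_i) = 3.92 / 2114 = 0.001854 m/day.
In each layer the seepage velocity is v_i = q/n_i, so the layer transit time is t_i = b_i·n_i / q:
  layer 1 (sandy clay): t_1 = 3.88 × 0.03 / 0.001854 = 62.77 d
  layer 2 (karst limestone): t_2 = 10.1 × 0.12 / 0.001854 = 653.6 d
  layer 3 (fractured sandstone): t_3 = 6.24 × 0.18 / 0.001854 = 605.7 d
Total t = Σ t_i = 1322 days = 3.620 years.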